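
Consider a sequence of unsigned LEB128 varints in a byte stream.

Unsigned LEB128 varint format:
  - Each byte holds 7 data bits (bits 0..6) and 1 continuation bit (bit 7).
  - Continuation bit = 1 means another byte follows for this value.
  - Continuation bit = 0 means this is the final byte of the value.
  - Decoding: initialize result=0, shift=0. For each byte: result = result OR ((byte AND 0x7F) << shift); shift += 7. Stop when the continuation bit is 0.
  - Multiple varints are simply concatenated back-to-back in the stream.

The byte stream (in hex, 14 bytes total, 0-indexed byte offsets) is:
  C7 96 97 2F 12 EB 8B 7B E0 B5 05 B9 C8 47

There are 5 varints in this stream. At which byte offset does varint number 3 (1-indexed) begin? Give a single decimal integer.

  byte[0]=0xC7 cont=1 payload=0x47=71: acc |= 71<<0 -> acc=71 shift=7
  byte[1]=0x96 cont=1 payload=0x16=22: acc |= 22<<7 -> acc=2887 shift=14
  byte[2]=0x97 cont=1 payload=0x17=23: acc |= 23<<14 -> acc=379719 shift=21
  byte[3]=0x2F cont=0 payload=0x2F=47: acc |= 47<<21 -> acc=98945863 shift=28 [end]
Varint 1: bytes[0:4] = C7 96 97 2F -> value 98945863 (4 byte(s))
  byte[4]=0x12 cont=0 payload=0x12=18: acc |= 18<<0 -> acc=18 shift=7 [end]
Varint 2: bytes[4:5] = 12 -> value 18 (1 byte(s))
  byte[5]=0xEB cont=1 payload=0x6B=107: acc |= 107<<0 -> acc=107 shift=7
  byte[6]=0x8B cont=1 payload=0x0B=11: acc |= 11<<7 -> acc=1515 shift=14
  byte[7]=0x7B cont=0 payload=0x7B=123: acc |= 123<<14 -> acc=2016747 shift=21 [end]
Varint 3: bytes[5:8] = EB 8B 7B -> value 2016747 (3 byte(s))
  byte[8]=0xE0 cont=1 payload=0x60=96: acc |= 96<<0 -> acc=96 shift=7
  byte[9]=0xB5 cont=1 payload=0x35=53: acc |= 53<<7 -> acc=6880 shift=14
  byte[10]=0x05 cont=0 payload=0x05=5: acc |= 5<<14 -> acc=88800 shift=21 [end]
Varint 4: bytes[8:11] = E0 B5 05 -> value 88800 (3 byte(s))
  byte[11]=0xB9 cont=1 payload=0x39=57: acc |= 57<<0 -> acc=57 shift=7
  byte[12]=0xC8 cont=1 payload=0x48=72: acc |= 72<<7 -> acc=9273 shift=14
  byte[13]=0x47 cont=0 payload=0x47=71: acc |= 71<<14 -> acc=1172537 shift=21 [end]
Varint 5: bytes[11:14] = B9 C8 47 -> value 1172537 (3 byte(s))

Answer: 5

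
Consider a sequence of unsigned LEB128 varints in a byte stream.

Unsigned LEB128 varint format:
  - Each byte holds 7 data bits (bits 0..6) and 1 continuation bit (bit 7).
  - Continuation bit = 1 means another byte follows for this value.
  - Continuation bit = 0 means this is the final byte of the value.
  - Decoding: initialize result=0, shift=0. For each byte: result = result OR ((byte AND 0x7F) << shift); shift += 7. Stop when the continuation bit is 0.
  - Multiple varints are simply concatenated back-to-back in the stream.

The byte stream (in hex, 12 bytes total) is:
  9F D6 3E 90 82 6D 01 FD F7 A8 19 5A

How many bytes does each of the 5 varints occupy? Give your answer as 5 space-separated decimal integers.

  byte[0]=0x9F cont=1 payload=0x1F=31: acc |= 31<<0 -> acc=31 shift=7
  byte[1]=0xD6 cont=1 payload=0x56=86: acc |= 86<<7 -> acc=11039 shift=14
  byte[2]=0x3E cont=0 payload=0x3E=62: acc |= 62<<14 -> acc=1026847 shift=21 [end]
Varint 1: bytes[0:3] = 9F D6 3E -> value 1026847 (3 byte(s))
  byte[3]=0x90 cont=1 payload=0x10=16: acc |= 16<<0 -> acc=16 shift=7
  byte[4]=0x82 cont=1 payload=0x02=2: acc |= 2<<7 -> acc=272 shift=14
  byte[5]=0x6D cont=0 payload=0x6D=109: acc |= 109<<14 -> acc=1786128 shift=21 [end]
Varint 2: bytes[3:6] = 90 82 6D -> value 1786128 (3 byte(s))
  byte[6]=0x01 cont=0 payload=0x01=1: acc |= 1<<0 -> acc=1 shift=7 [end]
Varint 3: bytes[6:7] = 01 -> value 1 (1 byte(s))
  byte[7]=0xFD cont=1 payload=0x7D=125: acc |= 125<<0 -> acc=125 shift=7
  byte[8]=0xF7 cont=1 payload=0x77=119: acc |= 119<<7 -> acc=15357 shift=14
  byte[9]=0xA8 cont=1 payload=0x28=40: acc |= 40<<14 -> acc=670717 shift=21
  byte[10]=0x19 cont=0 payload=0x19=25: acc |= 25<<21 -> acc=53099517 shift=28 [end]
Varint 4: bytes[7:11] = FD F7 A8 19 -> value 53099517 (4 byte(s))
  byte[11]=0x5A cont=0 payload=0x5A=90: acc |= 90<<0 -> acc=90 shift=7 [end]
Varint 5: bytes[11:12] = 5A -> value 90 (1 byte(s))

Answer: 3 3 1 4 1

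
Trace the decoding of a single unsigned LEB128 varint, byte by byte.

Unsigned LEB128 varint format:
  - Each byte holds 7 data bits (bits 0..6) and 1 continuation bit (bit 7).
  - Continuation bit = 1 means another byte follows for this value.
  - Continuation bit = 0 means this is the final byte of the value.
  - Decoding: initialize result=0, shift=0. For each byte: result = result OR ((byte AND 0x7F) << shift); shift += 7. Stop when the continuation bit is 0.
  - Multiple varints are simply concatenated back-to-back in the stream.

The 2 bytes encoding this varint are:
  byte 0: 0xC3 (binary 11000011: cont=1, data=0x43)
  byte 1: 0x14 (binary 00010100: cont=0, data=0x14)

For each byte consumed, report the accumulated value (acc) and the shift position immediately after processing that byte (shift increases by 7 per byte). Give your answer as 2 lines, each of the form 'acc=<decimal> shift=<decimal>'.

byte 0=0xC3: payload=0x43=67, contrib = 67<<0 = 67; acc -> 67, shift -> 7
byte 1=0x14: payload=0x14=20, contrib = 20<<7 = 2560; acc -> 2627, shift -> 14

Answer: acc=67 shift=7
acc=2627 shift=14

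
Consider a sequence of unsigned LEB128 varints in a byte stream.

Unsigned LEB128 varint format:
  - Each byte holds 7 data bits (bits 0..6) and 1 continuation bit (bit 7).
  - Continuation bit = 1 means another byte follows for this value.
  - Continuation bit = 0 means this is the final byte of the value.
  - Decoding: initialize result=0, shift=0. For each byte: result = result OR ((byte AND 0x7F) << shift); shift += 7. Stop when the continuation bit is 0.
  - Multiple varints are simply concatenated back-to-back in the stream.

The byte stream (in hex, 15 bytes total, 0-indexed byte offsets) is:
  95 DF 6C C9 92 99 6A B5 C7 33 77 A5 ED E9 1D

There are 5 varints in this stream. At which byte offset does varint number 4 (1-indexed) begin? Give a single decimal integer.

  byte[0]=0x95 cont=1 payload=0x15=21: acc |= 21<<0 -> acc=21 shift=7
  byte[1]=0xDF cont=1 payload=0x5F=95: acc |= 95<<7 -> acc=12181 shift=14
  byte[2]=0x6C cont=0 payload=0x6C=108: acc |= 108<<14 -> acc=1781653 shift=21 [end]
Varint 1: bytes[0:3] = 95 DF 6C -> value 1781653 (3 byte(s))
  byte[3]=0xC9 cont=1 payload=0x49=73: acc |= 73<<0 -> acc=73 shift=7
  byte[4]=0x92 cont=1 payload=0x12=18: acc |= 18<<7 -> acc=2377 shift=14
  byte[5]=0x99 cont=1 payload=0x19=25: acc |= 25<<14 -> acc=411977 shift=21
  byte[6]=0x6A cont=0 payload=0x6A=106: acc |= 106<<21 -> acc=222710089 shift=28 [end]
Varint 2: bytes[3:7] = C9 92 99 6A -> value 222710089 (4 byte(s))
  byte[7]=0xB5 cont=1 payload=0x35=53: acc |= 53<<0 -> acc=53 shift=7
  byte[8]=0xC7 cont=1 payload=0x47=71: acc |= 71<<7 -> acc=9141 shift=14
  byte[9]=0x33 cont=0 payload=0x33=51: acc |= 51<<14 -> acc=844725 shift=21 [end]
Varint 3: bytes[7:10] = B5 C7 33 -> value 844725 (3 byte(s))
  byte[10]=0x77 cont=0 payload=0x77=119: acc |= 119<<0 -> acc=119 shift=7 [end]
Varint 4: bytes[10:11] = 77 -> value 119 (1 byte(s))
  byte[11]=0xA5 cont=1 payload=0x25=37: acc |= 37<<0 -> acc=37 shift=7
  byte[12]=0xED cont=1 payload=0x6D=109: acc |= 109<<7 -> acc=13989 shift=14
  byte[13]=0xE9 cont=1 payload=0x69=105: acc |= 105<<14 -> acc=1734309 shift=21
  byte[14]=0x1D cont=0 payload=0x1D=29: acc |= 29<<21 -> acc=62551717 shift=28 [end]
Varint 5: bytes[11:15] = A5 ED E9 1D -> value 62551717 (4 byte(s))

Answer: 10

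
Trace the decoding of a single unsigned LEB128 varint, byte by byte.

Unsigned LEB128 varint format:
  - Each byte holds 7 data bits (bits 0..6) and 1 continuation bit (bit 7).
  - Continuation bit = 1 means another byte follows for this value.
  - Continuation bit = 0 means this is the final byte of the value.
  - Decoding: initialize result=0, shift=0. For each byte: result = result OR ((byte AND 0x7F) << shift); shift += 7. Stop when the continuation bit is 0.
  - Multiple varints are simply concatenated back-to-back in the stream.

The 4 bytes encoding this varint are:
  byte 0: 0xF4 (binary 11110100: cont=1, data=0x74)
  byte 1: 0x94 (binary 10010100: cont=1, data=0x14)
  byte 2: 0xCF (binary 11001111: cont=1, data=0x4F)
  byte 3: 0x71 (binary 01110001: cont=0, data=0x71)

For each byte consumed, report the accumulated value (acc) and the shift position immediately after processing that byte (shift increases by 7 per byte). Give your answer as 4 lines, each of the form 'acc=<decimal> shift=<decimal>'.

Answer: acc=116 shift=7
acc=2676 shift=14
acc=1297012 shift=21
acc=238275188 shift=28

Derivation:
byte 0=0xF4: payload=0x74=116, contrib = 116<<0 = 116; acc -> 116, shift -> 7
byte 1=0x94: payload=0x14=20, contrib = 20<<7 = 2560; acc -> 2676, shift -> 14
byte 2=0xCF: payload=0x4F=79, contrib = 79<<14 = 1294336; acc -> 1297012, shift -> 21
byte 3=0x71: payload=0x71=113, contrib = 113<<21 = 236978176; acc -> 238275188, shift -> 28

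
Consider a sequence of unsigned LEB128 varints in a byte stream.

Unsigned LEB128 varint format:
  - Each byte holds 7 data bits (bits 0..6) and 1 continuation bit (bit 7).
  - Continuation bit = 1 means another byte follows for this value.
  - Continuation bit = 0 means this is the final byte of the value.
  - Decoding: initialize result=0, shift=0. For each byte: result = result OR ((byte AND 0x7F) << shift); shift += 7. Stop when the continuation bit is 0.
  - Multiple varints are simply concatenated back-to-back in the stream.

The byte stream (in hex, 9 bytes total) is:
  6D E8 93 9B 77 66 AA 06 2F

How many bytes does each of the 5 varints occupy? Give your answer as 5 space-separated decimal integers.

  byte[0]=0x6D cont=0 payload=0x6D=109: acc |= 109<<0 -> acc=109 shift=7 [end]
Varint 1: bytes[0:1] = 6D -> value 109 (1 byte(s))
  byte[1]=0xE8 cont=1 payload=0x68=104: acc |= 104<<0 -> acc=104 shift=7
  byte[2]=0x93 cont=1 payload=0x13=19: acc |= 19<<7 -> acc=2536 shift=14
  byte[3]=0x9B cont=1 payload=0x1B=27: acc |= 27<<14 -> acc=444904 shift=21
  byte[4]=0x77 cont=0 payload=0x77=119: acc |= 119<<21 -> acc=250005992 shift=28 [end]
Varint 2: bytes[1:5] = E8 93 9B 77 -> value 250005992 (4 byte(s))
  byte[5]=0x66 cont=0 payload=0x66=102: acc |= 102<<0 -> acc=102 shift=7 [end]
Varint 3: bytes[5:6] = 66 -> value 102 (1 byte(s))
  byte[6]=0xAA cont=1 payload=0x2A=42: acc |= 42<<0 -> acc=42 shift=7
  byte[7]=0x06 cont=0 payload=0x06=6: acc |= 6<<7 -> acc=810 shift=14 [end]
Varint 4: bytes[6:8] = AA 06 -> value 810 (2 byte(s))
  byte[8]=0x2F cont=0 payload=0x2F=47: acc |= 47<<0 -> acc=47 shift=7 [end]
Varint 5: bytes[8:9] = 2F -> value 47 (1 byte(s))

Answer: 1 4 1 2 1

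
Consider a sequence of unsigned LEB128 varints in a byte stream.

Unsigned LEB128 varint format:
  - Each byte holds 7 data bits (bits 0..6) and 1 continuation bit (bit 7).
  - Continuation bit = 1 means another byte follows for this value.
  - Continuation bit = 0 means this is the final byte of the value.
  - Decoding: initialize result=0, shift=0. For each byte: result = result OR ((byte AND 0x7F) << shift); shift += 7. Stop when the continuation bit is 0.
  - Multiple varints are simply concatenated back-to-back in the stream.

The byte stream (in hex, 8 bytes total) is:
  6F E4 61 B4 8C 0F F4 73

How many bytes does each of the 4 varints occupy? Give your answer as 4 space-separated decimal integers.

Answer: 1 2 3 2

Derivation:
  byte[0]=0x6F cont=0 payload=0x6F=111: acc |= 111<<0 -> acc=111 shift=7 [end]
Varint 1: bytes[0:1] = 6F -> value 111 (1 byte(s))
  byte[1]=0xE4 cont=1 payload=0x64=100: acc |= 100<<0 -> acc=100 shift=7
  byte[2]=0x61 cont=0 payload=0x61=97: acc |= 97<<7 -> acc=12516 shift=14 [end]
Varint 2: bytes[1:3] = E4 61 -> value 12516 (2 byte(s))
  byte[3]=0xB4 cont=1 payload=0x34=52: acc |= 52<<0 -> acc=52 shift=7
  byte[4]=0x8C cont=1 payload=0x0C=12: acc |= 12<<7 -> acc=1588 shift=14
  byte[5]=0x0F cont=0 payload=0x0F=15: acc |= 15<<14 -> acc=247348 shift=21 [end]
Varint 3: bytes[3:6] = B4 8C 0F -> value 247348 (3 byte(s))
  byte[6]=0xF4 cont=1 payload=0x74=116: acc |= 116<<0 -> acc=116 shift=7
  byte[7]=0x73 cont=0 payload=0x73=115: acc |= 115<<7 -> acc=14836 shift=14 [end]
Varint 4: bytes[6:8] = F4 73 -> value 14836 (2 byte(s))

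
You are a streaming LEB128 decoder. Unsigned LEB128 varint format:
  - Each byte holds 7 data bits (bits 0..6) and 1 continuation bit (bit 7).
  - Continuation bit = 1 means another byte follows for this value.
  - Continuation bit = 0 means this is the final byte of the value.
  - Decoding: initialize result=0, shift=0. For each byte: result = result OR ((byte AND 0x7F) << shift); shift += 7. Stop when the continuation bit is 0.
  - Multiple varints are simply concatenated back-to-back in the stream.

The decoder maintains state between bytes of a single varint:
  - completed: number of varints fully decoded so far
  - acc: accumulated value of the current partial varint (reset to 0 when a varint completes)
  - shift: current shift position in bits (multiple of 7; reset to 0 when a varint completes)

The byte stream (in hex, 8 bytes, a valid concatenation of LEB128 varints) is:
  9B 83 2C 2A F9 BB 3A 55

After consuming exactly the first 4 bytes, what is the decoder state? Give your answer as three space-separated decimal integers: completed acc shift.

Answer: 2 0 0

Derivation:
byte[0]=0x9B cont=1 payload=0x1B: acc |= 27<<0 -> completed=0 acc=27 shift=7
byte[1]=0x83 cont=1 payload=0x03: acc |= 3<<7 -> completed=0 acc=411 shift=14
byte[2]=0x2C cont=0 payload=0x2C: varint #1 complete (value=721307); reset -> completed=1 acc=0 shift=0
byte[3]=0x2A cont=0 payload=0x2A: varint #2 complete (value=42); reset -> completed=2 acc=0 shift=0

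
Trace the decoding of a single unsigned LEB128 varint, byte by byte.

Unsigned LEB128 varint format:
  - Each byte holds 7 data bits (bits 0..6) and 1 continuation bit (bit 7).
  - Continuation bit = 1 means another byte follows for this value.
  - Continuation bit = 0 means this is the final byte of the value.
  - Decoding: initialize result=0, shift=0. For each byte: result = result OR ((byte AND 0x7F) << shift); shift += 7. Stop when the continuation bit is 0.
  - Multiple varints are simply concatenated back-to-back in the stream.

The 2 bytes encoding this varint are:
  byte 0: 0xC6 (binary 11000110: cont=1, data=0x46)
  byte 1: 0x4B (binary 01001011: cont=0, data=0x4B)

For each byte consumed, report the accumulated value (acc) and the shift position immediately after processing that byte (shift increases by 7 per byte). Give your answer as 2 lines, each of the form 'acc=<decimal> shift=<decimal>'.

byte 0=0xC6: payload=0x46=70, contrib = 70<<0 = 70; acc -> 70, shift -> 7
byte 1=0x4B: payload=0x4B=75, contrib = 75<<7 = 9600; acc -> 9670, shift -> 14

Answer: acc=70 shift=7
acc=9670 shift=14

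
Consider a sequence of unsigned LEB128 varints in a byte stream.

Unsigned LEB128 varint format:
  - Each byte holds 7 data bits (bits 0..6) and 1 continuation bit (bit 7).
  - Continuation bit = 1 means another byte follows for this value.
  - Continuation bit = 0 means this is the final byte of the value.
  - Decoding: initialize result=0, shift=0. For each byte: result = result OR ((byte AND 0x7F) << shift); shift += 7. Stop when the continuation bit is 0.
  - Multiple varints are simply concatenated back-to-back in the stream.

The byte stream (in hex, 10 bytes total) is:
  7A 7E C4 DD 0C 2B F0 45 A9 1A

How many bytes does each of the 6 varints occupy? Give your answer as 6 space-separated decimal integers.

  byte[0]=0x7A cont=0 payload=0x7A=122: acc |= 122<<0 -> acc=122 shift=7 [end]
Varint 1: bytes[0:1] = 7A -> value 122 (1 byte(s))
  byte[1]=0x7E cont=0 payload=0x7E=126: acc |= 126<<0 -> acc=126 shift=7 [end]
Varint 2: bytes[1:2] = 7E -> value 126 (1 byte(s))
  byte[2]=0xC4 cont=1 payload=0x44=68: acc |= 68<<0 -> acc=68 shift=7
  byte[3]=0xDD cont=1 payload=0x5D=93: acc |= 93<<7 -> acc=11972 shift=14
  byte[4]=0x0C cont=0 payload=0x0C=12: acc |= 12<<14 -> acc=208580 shift=21 [end]
Varint 3: bytes[2:5] = C4 DD 0C -> value 208580 (3 byte(s))
  byte[5]=0x2B cont=0 payload=0x2B=43: acc |= 43<<0 -> acc=43 shift=7 [end]
Varint 4: bytes[5:6] = 2B -> value 43 (1 byte(s))
  byte[6]=0xF0 cont=1 payload=0x70=112: acc |= 112<<0 -> acc=112 shift=7
  byte[7]=0x45 cont=0 payload=0x45=69: acc |= 69<<7 -> acc=8944 shift=14 [end]
Varint 5: bytes[6:8] = F0 45 -> value 8944 (2 byte(s))
  byte[8]=0xA9 cont=1 payload=0x29=41: acc |= 41<<0 -> acc=41 shift=7
  byte[9]=0x1A cont=0 payload=0x1A=26: acc |= 26<<7 -> acc=3369 shift=14 [end]
Varint 6: bytes[8:10] = A9 1A -> value 3369 (2 byte(s))

Answer: 1 1 3 1 2 2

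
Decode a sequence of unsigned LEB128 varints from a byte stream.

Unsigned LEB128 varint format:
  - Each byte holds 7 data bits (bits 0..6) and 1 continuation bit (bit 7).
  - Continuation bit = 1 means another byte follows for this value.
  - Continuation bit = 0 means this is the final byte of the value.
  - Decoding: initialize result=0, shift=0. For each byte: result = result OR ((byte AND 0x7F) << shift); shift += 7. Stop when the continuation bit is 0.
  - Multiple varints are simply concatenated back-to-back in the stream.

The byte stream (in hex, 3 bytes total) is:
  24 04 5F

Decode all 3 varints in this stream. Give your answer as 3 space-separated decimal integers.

Answer: 36 4 95

Derivation:
  byte[0]=0x24 cont=0 payload=0x24=36: acc |= 36<<0 -> acc=36 shift=7 [end]
Varint 1: bytes[0:1] = 24 -> value 36 (1 byte(s))
  byte[1]=0x04 cont=0 payload=0x04=4: acc |= 4<<0 -> acc=4 shift=7 [end]
Varint 2: bytes[1:2] = 04 -> value 4 (1 byte(s))
  byte[2]=0x5F cont=0 payload=0x5F=95: acc |= 95<<0 -> acc=95 shift=7 [end]
Varint 3: bytes[2:3] = 5F -> value 95 (1 byte(s))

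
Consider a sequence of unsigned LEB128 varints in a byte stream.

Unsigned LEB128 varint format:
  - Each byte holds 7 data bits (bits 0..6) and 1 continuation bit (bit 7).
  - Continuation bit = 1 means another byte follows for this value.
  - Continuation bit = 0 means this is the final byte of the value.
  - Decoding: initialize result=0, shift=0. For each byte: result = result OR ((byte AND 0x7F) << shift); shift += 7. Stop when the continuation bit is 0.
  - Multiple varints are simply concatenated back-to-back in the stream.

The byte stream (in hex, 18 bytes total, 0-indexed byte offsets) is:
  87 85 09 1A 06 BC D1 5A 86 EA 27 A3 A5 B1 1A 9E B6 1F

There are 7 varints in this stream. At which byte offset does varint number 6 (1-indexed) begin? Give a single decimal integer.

  byte[0]=0x87 cont=1 payload=0x07=7: acc |= 7<<0 -> acc=7 shift=7
  byte[1]=0x85 cont=1 payload=0x05=5: acc |= 5<<7 -> acc=647 shift=14
  byte[2]=0x09 cont=0 payload=0x09=9: acc |= 9<<14 -> acc=148103 shift=21 [end]
Varint 1: bytes[0:3] = 87 85 09 -> value 148103 (3 byte(s))
  byte[3]=0x1A cont=0 payload=0x1A=26: acc |= 26<<0 -> acc=26 shift=7 [end]
Varint 2: bytes[3:4] = 1A -> value 26 (1 byte(s))
  byte[4]=0x06 cont=0 payload=0x06=6: acc |= 6<<0 -> acc=6 shift=7 [end]
Varint 3: bytes[4:5] = 06 -> value 6 (1 byte(s))
  byte[5]=0xBC cont=1 payload=0x3C=60: acc |= 60<<0 -> acc=60 shift=7
  byte[6]=0xD1 cont=1 payload=0x51=81: acc |= 81<<7 -> acc=10428 shift=14
  byte[7]=0x5A cont=0 payload=0x5A=90: acc |= 90<<14 -> acc=1484988 shift=21 [end]
Varint 4: bytes[5:8] = BC D1 5A -> value 1484988 (3 byte(s))
  byte[8]=0x86 cont=1 payload=0x06=6: acc |= 6<<0 -> acc=6 shift=7
  byte[9]=0xEA cont=1 payload=0x6A=106: acc |= 106<<7 -> acc=13574 shift=14
  byte[10]=0x27 cont=0 payload=0x27=39: acc |= 39<<14 -> acc=652550 shift=21 [end]
Varint 5: bytes[8:11] = 86 EA 27 -> value 652550 (3 byte(s))
  byte[11]=0xA3 cont=1 payload=0x23=35: acc |= 35<<0 -> acc=35 shift=7
  byte[12]=0xA5 cont=1 payload=0x25=37: acc |= 37<<7 -> acc=4771 shift=14
  byte[13]=0xB1 cont=1 payload=0x31=49: acc |= 49<<14 -> acc=807587 shift=21
  byte[14]=0x1A cont=0 payload=0x1A=26: acc |= 26<<21 -> acc=55333539 shift=28 [end]
Varint 6: bytes[11:15] = A3 A5 B1 1A -> value 55333539 (4 byte(s))
  byte[15]=0x9E cont=1 payload=0x1E=30: acc |= 30<<0 -> acc=30 shift=7
  byte[16]=0xB6 cont=1 payload=0x36=54: acc |= 54<<7 -> acc=6942 shift=14
  byte[17]=0x1F cont=0 payload=0x1F=31: acc |= 31<<14 -> acc=514846 shift=21 [end]
Varint 7: bytes[15:18] = 9E B6 1F -> value 514846 (3 byte(s))

Answer: 11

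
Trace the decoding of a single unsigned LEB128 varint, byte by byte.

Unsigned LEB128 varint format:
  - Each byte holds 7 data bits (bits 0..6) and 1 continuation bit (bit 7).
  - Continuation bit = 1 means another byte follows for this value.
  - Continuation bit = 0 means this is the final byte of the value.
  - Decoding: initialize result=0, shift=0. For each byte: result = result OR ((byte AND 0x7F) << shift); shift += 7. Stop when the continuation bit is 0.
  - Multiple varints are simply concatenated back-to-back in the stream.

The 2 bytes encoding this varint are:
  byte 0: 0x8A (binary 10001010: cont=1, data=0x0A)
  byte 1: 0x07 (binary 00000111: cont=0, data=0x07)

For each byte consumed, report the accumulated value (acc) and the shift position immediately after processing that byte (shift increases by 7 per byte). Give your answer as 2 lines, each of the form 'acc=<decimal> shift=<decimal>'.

Answer: acc=10 shift=7
acc=906 shift=14

Derivation:
byte 0=0x8A: payload=0x0A=10, contrib = 10<<0 = 10; acc -> 10, shift -> 7
byte 1=0x07: payload=0x07=7, contrib = 7<<7 = 896; acc -> 906, shift -> 14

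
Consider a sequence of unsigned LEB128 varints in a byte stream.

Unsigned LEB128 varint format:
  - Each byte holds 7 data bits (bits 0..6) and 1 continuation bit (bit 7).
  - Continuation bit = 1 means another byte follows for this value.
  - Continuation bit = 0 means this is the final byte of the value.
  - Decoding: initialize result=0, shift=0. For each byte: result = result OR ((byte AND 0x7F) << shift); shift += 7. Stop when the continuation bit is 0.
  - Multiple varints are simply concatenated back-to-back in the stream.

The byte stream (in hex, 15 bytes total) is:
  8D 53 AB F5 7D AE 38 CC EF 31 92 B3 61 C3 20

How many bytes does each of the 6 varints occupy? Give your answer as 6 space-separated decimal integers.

Answer: 2 3 2 3 3 2

Derivation:
  byte[0]=0x8D cont=1 payload=0x0D=13: acc |= 13<<0 -> acc=13 shift=7
  byte[1]=0x53 cont=0 payload=0x53=83: acc |= 83<<7 -> acc=10637 shift=14 [end]
Varint 1: bytes[0:2] = 8D 53 -> value 10637 (2 byte(s))
  byte[2]=0xAB cont=1 payload=0x2B=43: acc |= 43<<0 -> acc=43 shift=7
  byte[3]=0xF5 cont=1 payload=0x75=117: acc |= 117<<7 -> acc=15019 shift=14
  byte[4]=0x7D cont=0 payload=0x7D=125: acc |= 125<<14 -> acc=2063019 shift=21 [end]
Varint 2: bytes[2:5] = AB F5 7D -> value 2063019 (3 byte(s))
  byte[5]=0xAE cont=1 payload=0x2E=46: acc |= 46<<0 -> acc=46 shift=7
  byte[6]=0x38 cont=0 payload=0x38=56: acc |= 56<<7 -> acc=7214 shift=14 [end]
Varint 3: bytes[5:7] = AE 38 -> value 7214 (2 byte(s))
  byte[7]=0xCC cont=1 payload=0x4C=76: acc |= 76<<0 -> acc=76 shift=7
  byte[8]=0xEF cont=1 payload=0x6F=111: acc |= 111<<7 -> acc=14284 shift=14
  byte[9]=0x31 cont=0 payload=0x31=49: acc |= 49<<14 -> acc=817100 shift=21 [end]
Varint 4: bytes[7:10] = CC EF 31 -> value 817100 (3 byte(s))
  byte[10]=0x92 cont=1 payload=0x12=18: acc |= 18<<0 -> acc=18 shift=7
  byte[11]=0xB3 cont=1 payload=0x33=51: acc |= 51<<7 -> acc=6546 shift=14
  byte[12]=0x61 cont=0 payload=0x61=97: acc |= 97<<14 -> acc=1595794 shift=21 [end]
Varint 5: bytes[10:13] = 92 B3 61 -> value 1595794 (3 byte(s))
  byte[13]=0xC3 cont=1 payload=0x43=67: acc |= 67<<0 -> acc=67 shift=7
  byte[14]=0x20 cont=0 payload=0x20=32: acc |= 32<<7 -> acc=4163 shift=14 [end]
Varint 6: bytes[13:15] = C3 20 -> value 4163 (2 byte(s))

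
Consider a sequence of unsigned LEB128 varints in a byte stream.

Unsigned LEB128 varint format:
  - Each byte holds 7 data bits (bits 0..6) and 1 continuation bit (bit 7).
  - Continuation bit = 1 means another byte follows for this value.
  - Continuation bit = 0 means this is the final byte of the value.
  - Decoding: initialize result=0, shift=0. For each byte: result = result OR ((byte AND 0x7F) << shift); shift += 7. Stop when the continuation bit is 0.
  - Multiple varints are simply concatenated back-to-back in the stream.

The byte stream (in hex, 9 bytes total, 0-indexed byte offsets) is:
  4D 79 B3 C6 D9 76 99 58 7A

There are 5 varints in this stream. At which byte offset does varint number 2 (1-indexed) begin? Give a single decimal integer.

Answer: 1

Derivation:
  byte[0]=0x4D cont=0 payload=0x4D=77: acc |= 77<<0 -> acc=77 shift=7 [end]
Varint 1: bytes[0:1] = 4D -> value 77 (1 byte(s))
  byte[1]=0x79 cont=0 payload=0x79=121: acc |= 121<<0 -> acc=121 shift=7 [end]
Varint 2: bytes[1:2] = 79 -> value 121 (1 byte(s))
  byte[2]=0xB3 cont=1 payload=0x33=51: acc |= 51<<0 -> acc=51 shift=7
  byte[3]=0xC6 cont=1 payload=0x46=70: acc |= 70<<7 -> acc=9011 shift=14
  byte[4]=0xD9 cont=1 payload=0x59=89: acc |= 89<<14 -> acc=1467187 shift=21
  byte[5]=0x76 cont=0 payload=0x76=118: acc |= 118<<21 -> acc=248931123 shift=28 [end]
Varint 3: bytes[2:6] = B3 C6 D9 76 -> value 248931123 (4 byte(s))
  byte[6]=0x99 cont=1 payload=0x19=25: acc |= 25<<0 -> acc=25 shift=7
  byte[7]=0x58 cont=0 payload=0x58=88: acc |= 88<<7 -> acc=11289 shift=14 [end]
Varint 4: bytes[6:8] = 99 58 -> value 11289 (2 byte(s))
  byte[8]=0x7A cont=0 payload=0x7A=122: acc |= 122<<0 -> acc=122 shift=7 [end]
Varint 5: bytes[8:9] = 7A -> value 122 (1 byte(s))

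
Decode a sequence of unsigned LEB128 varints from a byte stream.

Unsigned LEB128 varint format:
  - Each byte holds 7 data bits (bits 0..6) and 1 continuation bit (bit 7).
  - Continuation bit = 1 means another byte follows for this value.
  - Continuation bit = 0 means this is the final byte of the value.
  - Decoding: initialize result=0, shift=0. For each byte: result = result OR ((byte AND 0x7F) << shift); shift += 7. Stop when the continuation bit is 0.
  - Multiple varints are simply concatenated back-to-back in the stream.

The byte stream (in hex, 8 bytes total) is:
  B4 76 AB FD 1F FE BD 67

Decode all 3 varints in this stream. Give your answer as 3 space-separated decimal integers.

  byte[0]=0xB4 cont=1 payload=0x34=52: acc |= 52<<0 -> acc=52 shift=7
  byte[1]=0x76 cont=0 payload=0x76=118: acc |= 118<<7 -> acc=15156 shift=14 [end]
Varint 1: bytes[0:2] = B4 76 -> value 15156 (2 byte(s))
  byte[2]=0xAB cont=1 payload=0x2B=43: acc |= 43<<0 -> acc=43 shift=7
  byte[3]=0xFD cont=1 payload=0x7D=125: acc |= 125<<7 -> acc=16043 shift=14
  byte[4]=0x1F cont=0 payload=0x1F=31: acc |= 31<<14 -> acc=523947 shift=21 [end]
Varint 2: bytes[2:5] = AB FD 1F -> value 523947 (3 byte(s))
  byte[5]=0xFE cont=1 payload=0x7E=126: acc |= 126<<0 -> acc=126 shift=7
  byte[6]=0xBD cont=1 payload=0x3D=61: acc |= 61<<7 -> acc=7934 shift=14
  byte[7]=0x67 cont=0 payload=0x67=103: acc |= 103<<14 -> acc=1695486 shift=21 [end]
Varint 3: bytes[5:8] = FE BD 67 -> value 1695486 (3 byte(s))

Answer: 15156 523947 1695486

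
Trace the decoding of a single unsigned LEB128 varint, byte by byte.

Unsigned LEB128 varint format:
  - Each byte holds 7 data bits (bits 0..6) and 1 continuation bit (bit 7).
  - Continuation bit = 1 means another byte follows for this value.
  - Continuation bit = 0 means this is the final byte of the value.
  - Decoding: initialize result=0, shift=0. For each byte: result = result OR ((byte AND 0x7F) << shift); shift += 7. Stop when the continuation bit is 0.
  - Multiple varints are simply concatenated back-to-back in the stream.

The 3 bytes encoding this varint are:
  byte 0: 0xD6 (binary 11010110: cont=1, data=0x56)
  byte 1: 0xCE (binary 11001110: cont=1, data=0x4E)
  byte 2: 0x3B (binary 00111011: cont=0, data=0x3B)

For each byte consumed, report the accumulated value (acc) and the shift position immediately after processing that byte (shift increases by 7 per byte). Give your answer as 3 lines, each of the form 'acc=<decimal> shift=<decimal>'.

byte 0=0xD6: payload=0x56=86, contrib = 86<<0 = 86; acc -> 86, shift -> 7
byte 1=0xCE: payload=0x4E=78, contrib = 78<<7 = 9984; acc -> 10070, shift -> 14
byte 2=0x3B: payload=0x3B=59, contrib = 59<<14 = 966656; acc -> 976726, shift -> 21

Answer: acc=86 shift=7
acc=10070 shift=14
acc=976726 shift=21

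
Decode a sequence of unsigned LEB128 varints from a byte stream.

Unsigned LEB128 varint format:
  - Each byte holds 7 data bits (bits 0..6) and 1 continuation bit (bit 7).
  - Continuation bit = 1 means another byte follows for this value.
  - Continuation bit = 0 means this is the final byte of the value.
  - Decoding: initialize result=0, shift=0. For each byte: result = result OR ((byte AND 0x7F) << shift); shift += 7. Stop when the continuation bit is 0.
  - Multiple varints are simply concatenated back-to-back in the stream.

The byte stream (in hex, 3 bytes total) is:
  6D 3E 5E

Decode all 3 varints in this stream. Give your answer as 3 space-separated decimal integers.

  byte[0]=0x6D cont=0 payload=0x6D=109: acc |= 109<<0 -> acc=109 shift=7 [end]
Varint 1: bytes[0:1] = 6D -> value 109 (1 byte(s))
  byte[1]=0x3E cont=0 payload=0x3E=62: acc |= 62<<0 -> acc=62 shift=7 [end]
Varint 2: bytes[1:2] = 3E -> value 62 (1 byte(s))
  byte[2]=0x5E cont=0 payload=0x5E=94: acc |= 94<<0 -> acc=94 shift=7 [end]
Varint 3: bytes[2:3] = 5E -> value 94 (1 byte(s))

Answer: 109 62 94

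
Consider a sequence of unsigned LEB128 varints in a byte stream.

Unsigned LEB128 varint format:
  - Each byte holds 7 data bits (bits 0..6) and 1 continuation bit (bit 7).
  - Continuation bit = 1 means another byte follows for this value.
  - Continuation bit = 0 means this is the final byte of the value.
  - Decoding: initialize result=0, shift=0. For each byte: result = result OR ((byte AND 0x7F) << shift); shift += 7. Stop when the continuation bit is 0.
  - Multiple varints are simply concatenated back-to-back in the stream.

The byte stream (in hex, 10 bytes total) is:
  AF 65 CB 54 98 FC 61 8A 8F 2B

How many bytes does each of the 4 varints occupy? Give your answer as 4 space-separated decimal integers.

  byte[0]=0xAF cont=1 payload=0x2F=47: acc |= 47<<0 -> acc=47 shift=7
  byte[1]=0x65 cont=0 payload=0x65=101: acc |= 101<<7 -> acc=12975 shift=14 [end]
Varint 1: bytes[0:2] = AF 65 -> value 12975 (2 byte(s))
  byte[2]=0xCB cont=1 payload=0x4B=75: acc |= 75<<0 -> acc=75 shift=7
  byte[3]=0x54 cont=0 payload=0x54=84: acc |= 84<<7 -> acc=10827 shift=14 [end]
Varint 2: bytes[2:4] = CB 54 -> value 10827 (2 byte(s))
  byte[4]=0x98 cont=1 payload=0x18=24: acc |= 24<<0 -> acc=24 shift=7
  byte[5]=0xFC cont=1 payload=0x7C=124: acc |= 124<<7 -> acc=15896 shift=14
  byte[6]=0x61 cont=0 payload=0x61=97: acc |= 97<<14 -> acc=1605144 shift=21 [end]
Varint 3: bytes[4:7] = 98 FC 61 -> value 1605144 (3 byte(s))
  byte[7]=0x8A cont=1 payload=0x0A=10: acc |= 10<<0 -> acc=10 shift=7
  byte[8]=0x8F cont=1 payload=0x0F=15: acc |= 15<<7 -> acc=1930 shift=14
  byte[9]=0x2B cont=0 payload=0x2B=43: acc |= 43<<14 -> acc=706442 shift=21 [end]
Varint 4: bytes[7:10] = 8A 8F 2B -> value 706442 (3 byte(s))

Answer: 2 2 3 3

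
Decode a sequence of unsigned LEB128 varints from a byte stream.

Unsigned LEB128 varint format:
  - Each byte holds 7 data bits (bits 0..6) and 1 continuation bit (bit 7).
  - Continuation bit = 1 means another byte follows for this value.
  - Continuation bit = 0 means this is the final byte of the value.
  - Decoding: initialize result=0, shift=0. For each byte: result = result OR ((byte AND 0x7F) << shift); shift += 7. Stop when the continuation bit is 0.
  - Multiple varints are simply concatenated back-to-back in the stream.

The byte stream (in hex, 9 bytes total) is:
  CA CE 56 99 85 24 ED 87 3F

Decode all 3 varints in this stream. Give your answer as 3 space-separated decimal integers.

  byte[0]=0xCA cont=1 payload=0x4A=74: acc |= 74<<0 -> acc=74 shift=7
  byte[1]=0xCE cont=1 payload=0x4E=78: acc |= 78<<7 -> acc=10058 shift=14
  byte[2]=0x56 cont=0 payload=0x56=86: acc |= 86<<14 -> acc=1419082 shift=21 [end]
Varint 1: bytes[0:3] = CA CE 56 -> value 1419082 (3 byte(s))
  byte[3]=0x99 cont=1 payload=0x19=25: acc |= 25<<0 -> acc=25 shift=7
  byte[4]=0x85 cont=1 payload=0x05=5: acc |= 5<<7 -> acc=665 shift=14
  byte[5]=0x24 cont=0 payload=0x24=36: acc |= 36<<14 -> acc=590489 shift=21 [end]
Varint 2: bytes[3:6] = 99 85 24 -> value 590489 (3 byte(s))
  byte[6]=0xED cont=1 payload=0x6D=109: acc |= 109<<0 -> acc=109 shift=7
  byte[7]=0x87 cont=1 payload=0x07=7: acc |= 7<<7 -> acc=1005 shift=14
  byte[8]=0x3F cont=0 payload=0x3F=63: acc |= 63<<14 -> acc=1033197 shift=21 [end]
Varint 3: bytes[6:9] = ED 87 3F -> value 1033197 (3 byte(s))

Answer: 1419082 590489 1033197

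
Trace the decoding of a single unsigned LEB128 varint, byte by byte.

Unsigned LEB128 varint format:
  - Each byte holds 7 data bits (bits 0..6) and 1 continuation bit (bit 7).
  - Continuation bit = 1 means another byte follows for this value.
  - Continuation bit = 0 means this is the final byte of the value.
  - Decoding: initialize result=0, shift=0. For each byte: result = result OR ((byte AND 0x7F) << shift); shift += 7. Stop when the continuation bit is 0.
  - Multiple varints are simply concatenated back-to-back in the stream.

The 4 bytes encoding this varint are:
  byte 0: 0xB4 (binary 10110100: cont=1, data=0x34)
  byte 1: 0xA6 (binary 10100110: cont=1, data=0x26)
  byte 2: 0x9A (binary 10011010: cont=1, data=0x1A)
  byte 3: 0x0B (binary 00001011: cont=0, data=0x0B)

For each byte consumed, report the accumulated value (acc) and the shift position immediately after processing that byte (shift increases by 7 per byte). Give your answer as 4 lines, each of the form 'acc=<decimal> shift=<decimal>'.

Answer: acc=52 shift=7
acc=4916 shift=14
acc=430900 shift=21
acc=23499572 shift=28

Derivation:
byte 0=0xB4: payload=0x34=52, contrib = 52<<0 = 52; acc -> 52, shift -> 7
byte 1=0xA6: payload=0x26=38, contrib = 38<<7 = 4864; acc -> 4916, shift -> 14
byte 2=0x9A: payload=0x1A=26, contrib = 26<<14 = 425984; acc -> 430900, shift -> 21
byte 3=0x0B: payload=0x0B=11, contrib = 11<<21 = 23068672; acc -> 23499572, shift -> 28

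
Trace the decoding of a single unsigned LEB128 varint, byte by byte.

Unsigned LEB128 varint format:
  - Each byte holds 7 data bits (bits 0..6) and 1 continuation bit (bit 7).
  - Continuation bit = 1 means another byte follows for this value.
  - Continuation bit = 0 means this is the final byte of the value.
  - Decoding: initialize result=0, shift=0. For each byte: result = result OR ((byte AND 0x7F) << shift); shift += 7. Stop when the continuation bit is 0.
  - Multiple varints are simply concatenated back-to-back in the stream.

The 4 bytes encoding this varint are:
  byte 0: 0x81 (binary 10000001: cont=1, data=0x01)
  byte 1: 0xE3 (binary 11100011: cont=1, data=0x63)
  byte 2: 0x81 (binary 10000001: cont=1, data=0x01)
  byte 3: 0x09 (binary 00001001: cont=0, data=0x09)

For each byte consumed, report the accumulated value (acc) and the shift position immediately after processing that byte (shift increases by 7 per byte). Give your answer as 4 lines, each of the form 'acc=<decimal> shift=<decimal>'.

Answer: acc=1 shift=7
acc=12673 shift=14
acc=29057 shift=21
acc=18903425 shift=28

Derivation:
byte 0=0x81: payload=0x01=1, contrib = 1<<0 = 1; acc -> 1, shift -> 7
byte 1=0xE3: payload=0x63=99, contrib = 99<<7 = 12672; acc -> 12673, shift -> 14
byte 2=0x81: payload=0x01=1, contrib = 1<<14 = 16384; acc -> 29057, shift -> 21
byte 3=0x09: payload=0x09=9, contrib = 9<<21 = 18874368; acc -> 18903425, shift -> 28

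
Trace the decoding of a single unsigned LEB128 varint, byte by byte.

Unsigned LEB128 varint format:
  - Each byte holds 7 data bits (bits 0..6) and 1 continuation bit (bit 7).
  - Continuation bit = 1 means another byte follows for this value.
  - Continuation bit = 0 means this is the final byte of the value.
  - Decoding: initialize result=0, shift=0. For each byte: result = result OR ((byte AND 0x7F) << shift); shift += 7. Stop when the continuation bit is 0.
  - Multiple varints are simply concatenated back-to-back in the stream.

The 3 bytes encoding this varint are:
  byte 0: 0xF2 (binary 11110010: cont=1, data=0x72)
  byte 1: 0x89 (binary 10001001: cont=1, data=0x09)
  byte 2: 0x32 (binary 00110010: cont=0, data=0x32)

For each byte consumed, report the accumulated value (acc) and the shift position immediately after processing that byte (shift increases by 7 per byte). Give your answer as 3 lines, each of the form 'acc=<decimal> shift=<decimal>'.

byte 0=0xF2: payload=0x72=114, contrib = 114<<0 = 114; acc -> 114, shift -> 7
byte 1=0x89: payload=0x09=9, contrib = 9<<7 = 1152; acc -> 1266, shift -> 14
byte 2=0x32: payload=0x32=50, contrib = 50<<14 = 819200; acc -> 820466, shift -> 21

Answer: acc=114 shift=7
acc=1266 shift=14
acc=820466 shift=21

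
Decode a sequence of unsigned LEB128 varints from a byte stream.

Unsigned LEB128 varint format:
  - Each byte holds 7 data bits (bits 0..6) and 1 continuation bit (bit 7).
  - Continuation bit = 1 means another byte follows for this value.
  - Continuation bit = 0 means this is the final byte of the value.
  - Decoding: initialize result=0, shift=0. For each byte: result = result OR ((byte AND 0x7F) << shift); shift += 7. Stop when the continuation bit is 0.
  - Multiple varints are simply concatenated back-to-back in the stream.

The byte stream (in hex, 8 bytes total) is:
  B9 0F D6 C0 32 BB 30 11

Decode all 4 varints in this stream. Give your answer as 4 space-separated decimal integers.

Answer: 1977 827478 6203 17

Derivation:
  byte[0]=0xB9 cont=1 payload=0x39=57: acc |= 57<<0 -> acc=57 shift=7
  byte[1]=0x0F cont=0 payload=0x0F=15: acc |= 15<<7 -> acc=1977 shift=14 [end]
Varint 1: bytes[0:2] = B9 0F -> value 1977 (2 byte(s))
  byte[2]=0xD6 cont=1 payload=0x56=86: acc |= 86<<0 -> acc=86 shift=7
  byte[3]=0xC0 cont=1 payload=0x40=64: acc |= 64<<7 -> acc=8278 shift=14
  byte[4]=0x32 cont=0 payload=0x32=50: acc |= 50<<14 -> acc=827478 shift=21 [end]
Varint 2: bytes[2:5] = D6 C0 32 -> value 827478 (3 byte(s))
  byte[5]=0xBB cont=1 payload=0x3B=59: acc |= 59<<0 -> acc=59 shift=7
  byte[6]=0x30 cont=0 payload=0x30=48: acc |= 48<<7 -> acc=6203 shift=14 [end]
Varint 3: bytes[5:7] = BB 30 -> value 6203 (2 byte(s))
  byte[7]=0x11 cont=0 payload=0x11=17: acc |= 17<<0 -> acc=17 shift=7 [end]
Varint 4: bytes[7:8] = 11 -> value 17 (1 byte(s))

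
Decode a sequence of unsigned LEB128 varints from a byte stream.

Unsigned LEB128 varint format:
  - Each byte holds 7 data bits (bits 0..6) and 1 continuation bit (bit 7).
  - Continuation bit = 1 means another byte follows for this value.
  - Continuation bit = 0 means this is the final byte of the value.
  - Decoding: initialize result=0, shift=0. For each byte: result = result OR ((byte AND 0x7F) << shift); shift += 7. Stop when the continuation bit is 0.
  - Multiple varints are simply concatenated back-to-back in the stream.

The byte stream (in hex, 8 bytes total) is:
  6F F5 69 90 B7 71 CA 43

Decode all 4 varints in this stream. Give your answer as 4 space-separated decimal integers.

  byte[0]=0x6F cont=0 payload=0x6F=111: acc |= 111<<0 -> acc=111 shift=7 [end]
Varint 1: bytes[0:1] = 6F -> value 111 (1 byte(s))
  byte[1]=0xF5 cont=1 payload=0x75=117: acc |= 117<<0 -> acc=117 shift=7
  byte[2]=0x69 cont=0 payload=0x69=105: acc |= 105<<7 -> acc=13557 shift=14 [end]
Varint 2: bytes[1:3] = F5 69 -> value 13557 (2 byte(s))
  byte[3]=0x90 cont=1 payload=0x10=16: acc |= 16<<0 -> acc=16 shift=7
  byte[4]=0xB7 cont=1 payload=0x37=55: acc |= 55<<7 -> acc=7056 shift=14
  byte[5]=0x71 cont=0 payload=0x71=113: acc |= 113<<14 -> acc=1858448 shift=21 [end]
Varint 3: bytes[3:6] = 90 B7 71 -> value 1858448 (3 byte(s))
  byte[6]=0xCA cont=1 payload=0x4A=74: acc |= 74<<0 -> acc=74 shift=7
  byte[7]=0x43 cont=0 payload=0x43=67: acc |= 67<<7 -> acc=8650 shift=14 [end]
Varint 4: bytes[6:8] = CA 43 -> value 8650 (2 byte(s))

Answer: 111 13557 1858448 8650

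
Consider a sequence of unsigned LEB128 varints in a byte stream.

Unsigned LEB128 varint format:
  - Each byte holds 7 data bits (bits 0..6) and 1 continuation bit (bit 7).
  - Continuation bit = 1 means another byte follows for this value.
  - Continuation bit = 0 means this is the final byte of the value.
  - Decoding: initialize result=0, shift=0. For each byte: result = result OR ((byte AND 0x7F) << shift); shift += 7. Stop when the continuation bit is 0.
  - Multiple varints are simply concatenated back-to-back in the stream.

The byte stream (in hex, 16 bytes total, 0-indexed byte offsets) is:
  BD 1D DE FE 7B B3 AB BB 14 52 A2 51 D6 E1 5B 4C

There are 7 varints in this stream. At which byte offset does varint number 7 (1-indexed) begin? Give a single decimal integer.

  byte[0]=0xBD cont=1 payload=0x3D=61: acc |= 61<<0 -> acc=61 shift=7
  byte[1]=0x1D cont=0 payload=0x1D=29: acc |= 29<<7 -> acc=3773 shift=14 [end]
Varint 1: bytes[0:2] = BD 1D -> value 3773 (2 byte(s))
  byte[2]=0xDE cont=1 payload=0x5E=94: acc |= 94<<0 -> acc=94 shift=7
  byte[3]=0xFE cont=1 payload=0x7E=126: acc |= 126<<7 -> acc=16222 shift=14
  byte[4]=0x7B cont=0 payload=0x7B=123: acc |= 123<<14 -> acc=2031454 shift=21 [end]
Varint 2: bytes[2:5] = DE FE 7B -> value 2031454 (3 byte(s))
  byte[5]=0xB3 cont=1 payload=0x33=51: acc |= 51<<0 -> acc=51 shift=7
  byte[6]=0xAB cont=1 payload=0x2B=43: acc |= 43<<7 -> acc=5555 shift=14
  byte[7]=0xBB cont=1 payload=0x3B=59: acc |= 59<<14 -> acc=972211 shift=21
  byte[8]=0x14 cont=0 payload=0x14=20: acc |= 20<<21 -> acc=42915251 shift=28 [end]
Varint 3: bytes[5:9] = B3 AB BB 14 -> value 42915251 (4 byte(s))
  byte[9]=0x52 cont=0 payload=0x52=82: acc |= 82<<0 -> acc=82 shift=7 [end]
Varint 4: bytes[9:10] = 52 -> value 82 (1 byte(s))
  byte[10]=0xA2 cont=1 payload=0x22=34: acc |= 34<<0 -> acc=34 shift=7
  byte[11]=0x51 cont=0 payload=0x51=81: acc |= 81<<7 -> acc=10402 shift=14 [end]
Varint 5: bytes[10:12] = A2 51 -> value 10402 (2 byte(s))
  byte[12]=0xD6 cont=1 payload=0x56=86: acc |= 86<<0 -> acc=86 shift=7
  byte[13]=0xE1 cont=1 payload=0x61=97: acc |= 97<<7 -> acc=12502 shift=14
  byte[14]=0x5B cont=0 payload=0x5B=91: acc |= 91<<14 -> acc=1503446 shift=21 [end]
Varint 6: bytes[12:15] = D6 E1 5B -> value 1503446 (3 byte(s))
  byte[15]=0x4C cont=0 payload=0x4C=76: acc |= 76<<0 -> acc=76 shift=7 [end]
Varint 7: bytes[15:16] = 4C -> value 76 (1 byte(s))

Answer: 15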